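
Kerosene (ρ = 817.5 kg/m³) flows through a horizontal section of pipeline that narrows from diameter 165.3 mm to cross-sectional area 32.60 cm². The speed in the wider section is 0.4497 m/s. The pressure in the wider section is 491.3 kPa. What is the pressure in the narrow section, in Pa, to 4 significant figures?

Mass conservation (A₁v₁ = A₂v₂) gives v₂ = 0.4497 × 214.6/32.60 = 2.960 m/s.
Along the horizontal streamline, P + ½ρv² is constant.
P₂ = P₁ − ½ρ(v₂² − v₁²) = 491300 − ½·817.5·(2.960² − 0.4497²) = 491300 − 3499 = 487800 Pa.

P₂ ≈ 487800 Pa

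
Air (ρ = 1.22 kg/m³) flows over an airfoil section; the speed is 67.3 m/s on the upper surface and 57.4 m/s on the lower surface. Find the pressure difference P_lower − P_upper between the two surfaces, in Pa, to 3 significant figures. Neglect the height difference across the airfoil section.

753 Pa

The pressure is lower where the speed is higher: ΔP = ½ρ(v_up² − v_low²).
ΔP = ½·1.22·(67.3² − 57.4²) = 753 Pa.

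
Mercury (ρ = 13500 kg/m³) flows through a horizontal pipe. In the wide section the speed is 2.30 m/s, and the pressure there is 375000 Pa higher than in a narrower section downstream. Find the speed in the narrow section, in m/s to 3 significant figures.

Along the level pipe P + ½ρv² is conserved, hence v₂² = v₁² + 2(P₁ − P₂)/ρ.
v₂ = √(2.30² + 2·375000/13500) = √(5.29 + 55.6) = 7.80 m/s.

v₂ ≈ 7.80 m/s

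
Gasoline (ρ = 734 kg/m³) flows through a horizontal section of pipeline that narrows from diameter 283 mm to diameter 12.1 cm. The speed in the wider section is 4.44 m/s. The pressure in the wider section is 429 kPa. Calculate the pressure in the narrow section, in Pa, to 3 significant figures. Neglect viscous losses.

By continuity, v₂ = v₁·A₁/A₂ = 4.44·(629/115) = 24.3 m/s.
With no height change, Bernoulli's equation is P₁ + ½ρv₁² = P₂ + ½ρv₂².
P₂ = P₁ − ½ρ(v₂² − v₁²) = 429000 − ½·734·(24.3² − 4.44²) = 429000 − 209000 = 220000 Pa.

P₂ ≈ 220000 Pa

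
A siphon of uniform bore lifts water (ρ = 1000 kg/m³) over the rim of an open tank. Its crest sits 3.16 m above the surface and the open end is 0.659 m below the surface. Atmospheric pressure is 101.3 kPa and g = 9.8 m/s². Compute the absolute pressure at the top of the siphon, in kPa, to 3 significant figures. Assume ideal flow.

P_top ≈ 63.9 kPa

The outlet speed comes from Torricelli: v = √(2g·0.659) = 3.59 m/s.
The bore is uniform, so the speed at the crest is the same v. Bernoulli surface→crest: P_atm = P_top + ½ρv² + ρg·h_top.
P_top = 101300 − ½·1000·3.59² − 1000·9.8·3.16 = 63900 Pa.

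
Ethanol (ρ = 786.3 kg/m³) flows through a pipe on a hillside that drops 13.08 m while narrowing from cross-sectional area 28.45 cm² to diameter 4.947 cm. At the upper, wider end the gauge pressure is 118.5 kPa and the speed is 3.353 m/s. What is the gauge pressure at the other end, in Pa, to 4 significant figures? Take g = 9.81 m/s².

By continuity, v₂ = v₁·A₁/A₂ = 3.353·(28.45/19.22) = 4.963 m/s.
Energy conservation along the streamline gives P₂ = P₁ − ½ρ(v₂² − v₁²) − ρg(h₂ − h₁).
P₂ = 118500 + ½·786.3·(3.353² − 4.963²) − 786.3·9.81·(−13.08) = 118500 + (-5264) − (-100900) = 214100 Pa.

P₂ ≈ 214100 Pa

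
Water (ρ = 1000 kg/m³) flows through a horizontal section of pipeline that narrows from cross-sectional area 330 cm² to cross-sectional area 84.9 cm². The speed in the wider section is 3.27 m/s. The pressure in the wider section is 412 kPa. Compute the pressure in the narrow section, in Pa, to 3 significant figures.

P₂ ≈ 337000 Pa

By continuity, v₂ = v₁·A₁/A₂ = 3.27·(330/84.9) = 12.7 m/s.
The pipe is horizontal, so Bernoulli reduces to P₁ + ½ρv₁² = P₂ + ½ρv₂².
P₂ = P₁ − ½ρ(v₂² − v₁²) = 412000 − ½·1000·(12.7² − 3.27²) = 412000 − 75400 = 337000 Pa.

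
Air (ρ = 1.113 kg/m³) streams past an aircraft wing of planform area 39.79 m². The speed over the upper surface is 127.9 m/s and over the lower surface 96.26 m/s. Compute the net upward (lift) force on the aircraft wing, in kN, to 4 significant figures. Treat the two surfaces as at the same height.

From P + ½ρv² = const at equal height, P_low − P_up = ½ρ(v_up² − v_low²).
ΔP = ½·1.113·(127.9² − 96.26²) = 3947 Pa.
Lift = ΔP · A = 3947 × 39.79 = 157000 N.

157.0 kN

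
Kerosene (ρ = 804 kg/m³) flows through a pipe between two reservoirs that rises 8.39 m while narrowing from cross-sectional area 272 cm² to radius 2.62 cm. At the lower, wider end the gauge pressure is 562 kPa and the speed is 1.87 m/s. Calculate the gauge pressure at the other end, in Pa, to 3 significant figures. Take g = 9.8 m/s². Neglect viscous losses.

By continuity, v₂ = v₁·A₁/A₂ = 1.87·(272/21.6) = 23.6 m/s.
Energy conservation along the streamline gives P₂ = P₁ − ½ρ(v₂² − v₁²) − ρg(h₂ − h₁).
P₂ = 562000 + ½·804·(1.87² − 23.6²) − 804·9.8·(+8.39) = 562000 + (-222000) − (66100) = 274000 Pa.

P₂ ≈ 274000 Pa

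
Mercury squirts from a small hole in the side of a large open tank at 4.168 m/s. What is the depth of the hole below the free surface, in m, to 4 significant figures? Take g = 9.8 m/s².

0.8863 m

Inverting v = √(2gh) gives h = v² / 2g.
h = 4.168²/(2·9.8) = 17.37/19.60 = 0.8863 m.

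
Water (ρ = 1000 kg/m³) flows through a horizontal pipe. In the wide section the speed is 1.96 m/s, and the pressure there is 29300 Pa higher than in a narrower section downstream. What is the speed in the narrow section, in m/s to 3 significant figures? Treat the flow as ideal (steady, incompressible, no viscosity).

7.90 m/s

With h₁ = h₂, rearranging Bernoulli gives v₂ = √(v₁² + 2ΔP/ρ).
v₂ = √(1.96² + 2·29300/1000) = √(3.84 + 58.6) = 7.90 m/s.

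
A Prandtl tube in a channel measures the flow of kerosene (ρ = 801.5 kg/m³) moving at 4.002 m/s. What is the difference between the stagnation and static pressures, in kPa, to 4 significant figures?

6.418 kPa

At the stagnation point the flow is brought to rest, so Bernoulli gives P_stag − P_static = ½ρv².
ΔP = ½·801.5·4.002² = 6418 Pa.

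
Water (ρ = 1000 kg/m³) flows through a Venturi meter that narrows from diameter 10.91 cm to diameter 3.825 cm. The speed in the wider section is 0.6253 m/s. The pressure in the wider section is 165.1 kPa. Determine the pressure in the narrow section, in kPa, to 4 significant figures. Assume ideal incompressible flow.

The volume flow rate is constant, so v₂ = (A₁/A₂)v₁ = (93.48/11.49)·0.6253 = 5.087 m/s.
The pipe is horizontal, so Bernoulli reduces to P₁ + ½ρv₁² = P₂ + ½ρv₂².
P₂ = P₁ − ½ρ(v₂² − v₁²) = 165100 − ½·1000·(5.087² − 0.6253²) = 165100 − 12740 = 152400 Pa.

P₂ = 152.4 kPa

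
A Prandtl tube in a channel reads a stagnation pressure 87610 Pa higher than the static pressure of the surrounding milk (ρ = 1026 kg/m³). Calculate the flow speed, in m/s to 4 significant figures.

The dynamic pressure equals the rise in static pressure at the stagnation point: ΔP = ½ρv².
v = √(2ΔP/ρ) = √(2·87610/1026) = 13.07 m/s.

v = 13.07 m/s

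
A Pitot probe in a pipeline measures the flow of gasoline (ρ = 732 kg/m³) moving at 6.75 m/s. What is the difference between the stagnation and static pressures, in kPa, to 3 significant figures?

ΔP ≈ 16.7 kPa

At the stagnation point the flow is brought to rest, so Bernoulli gives P_stag − P_static = ½ρv².
ΔP = ½·732·6.75² = 16700 Pa.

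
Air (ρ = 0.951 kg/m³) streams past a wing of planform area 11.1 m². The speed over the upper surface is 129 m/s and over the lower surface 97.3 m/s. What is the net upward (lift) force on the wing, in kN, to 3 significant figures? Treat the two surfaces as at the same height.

From P + ½ρv² = const at equal height, P_low − P_up = ½ρ(v_up² − v_low²).
ΔP = ½·0.951·(129² − 97.3²) = 3410 Pa.
Lift = ΔP · A = 3410 × 11.1 = 37900 N.

F ≈ 37.9 kN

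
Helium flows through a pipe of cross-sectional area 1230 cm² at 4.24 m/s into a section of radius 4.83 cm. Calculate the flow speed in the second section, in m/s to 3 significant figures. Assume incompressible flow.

By continuity, v₂ = v₁·A₁/A₂ = 4.24·(1230/73.3) = 71.2 m/s.

v₂ ≈ 71.2 m/s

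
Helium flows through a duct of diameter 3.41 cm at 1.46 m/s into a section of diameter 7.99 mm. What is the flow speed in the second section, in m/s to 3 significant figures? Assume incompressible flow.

The volume flow rate is constant, so v₂ = (A₁/A₂)v₁ = (9.13/0.501)·1.46 = 26.6 m/s.

v₂ ≈ 26.6 m/s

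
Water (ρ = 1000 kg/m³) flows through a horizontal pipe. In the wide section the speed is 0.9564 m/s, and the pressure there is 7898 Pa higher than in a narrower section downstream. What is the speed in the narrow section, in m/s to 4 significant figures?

Horizontal Bernoulli: P₁ + ½ρv₁² = P₂ + ½ρv₂², so v₂² = v₁² + 2(P₁ − P₂)/ρ.
v₂ = √(0.9564² + 2·7898/1000) = √(0.9147 + 15.80) = 4.088 m/s.

v₂ ≈ 4.088 m/s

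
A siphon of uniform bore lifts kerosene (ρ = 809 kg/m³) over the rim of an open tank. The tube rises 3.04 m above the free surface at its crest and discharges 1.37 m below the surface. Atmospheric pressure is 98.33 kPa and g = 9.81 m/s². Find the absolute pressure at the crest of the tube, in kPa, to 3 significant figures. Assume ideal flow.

63.3 kPa

From the surface to the outlet (both open to atmosphere, surface at rest): v = √(2g·h_out) = √(2·9.81·1.37) = 5.18 m/s.
The bore is uniform, so the speed at the crest is the same v. Bernoulli surface→crest: P_atm = P_top + ½ρv² + ρg·h_top.
P_top = 98330 − ½·809·5.18² − 809·9.81·3.04 = 63300 Pa.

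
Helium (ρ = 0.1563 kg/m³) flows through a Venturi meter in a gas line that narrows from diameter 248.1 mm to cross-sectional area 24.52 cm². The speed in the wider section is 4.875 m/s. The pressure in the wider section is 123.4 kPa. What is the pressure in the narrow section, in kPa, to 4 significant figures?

Continuity gives A₁v₁ = A₂v₂, so v₂ = (483.4 cm²)/(24.52 cm²) × 4.875 m/s = 96.12 m/s.
Along the horizontal streamline, P + ½ρv² is constant.
P₂ = P₁ − ½ρ(v₂² − v₁²) = 123400 − ½·0.1563·(96.12² − 4.875²) = 123400 − 720.1 = 122700 Pa.

122.7 kPa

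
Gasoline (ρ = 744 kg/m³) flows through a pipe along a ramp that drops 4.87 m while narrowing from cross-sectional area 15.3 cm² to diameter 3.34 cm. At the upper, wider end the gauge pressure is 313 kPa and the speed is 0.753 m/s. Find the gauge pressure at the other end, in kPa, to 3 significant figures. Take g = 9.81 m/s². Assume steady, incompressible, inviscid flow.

348 kPa

The volume flow rate is constant, so v₂ = (A₁/A₂)v₁ = (15.3/8.76)·0.753 = 1.31 m/s.
Applying Bernoulli between the two ends and solving for P₂: P₂ = P₁ + ½ρ(v₁² − v₂²) − ρgΔh.
P₂ = 313000 + ½·744·(0.753² − 1.31²) − 744·9.81·(−4.87) = 313000 + (-432) − (-35500) = 348000 Pa.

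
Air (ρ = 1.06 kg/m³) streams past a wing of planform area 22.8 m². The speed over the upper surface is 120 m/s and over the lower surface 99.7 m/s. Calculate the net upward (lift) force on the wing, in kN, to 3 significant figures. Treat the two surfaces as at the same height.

From P + ½ρv² = const at equal height, P_low − P_up = ½ρ(v_up² − v_low²).
ΔP = ½·1.06·(120² − 99.7²) = 2360 Pa.
Lift = ΔP · A = 2360 × 22.8 = 53900 N.

F = 53.9 kN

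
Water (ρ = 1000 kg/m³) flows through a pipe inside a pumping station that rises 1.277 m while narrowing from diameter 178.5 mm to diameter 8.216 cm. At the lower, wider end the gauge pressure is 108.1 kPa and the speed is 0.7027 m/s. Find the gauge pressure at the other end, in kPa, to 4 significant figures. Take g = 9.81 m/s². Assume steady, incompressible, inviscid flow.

90.32 kPa

The volume flow rate is constant, so v₂ = (A₁/A₂)v₁ = (250.2/53.02)·0.7027 = 3.317 m/s.
Applying Bernoulli between the two ends and solving for P₂: P₂ = P₁ + ½ρ(v₁² − v₂²) − ρgΔh.
P₂ = 108100 + ½·1000·(0.7027² − 3.317²) − 1000·9.81·(+1.277) = 108100 + (-5254) − (12530) = 90320 Pa.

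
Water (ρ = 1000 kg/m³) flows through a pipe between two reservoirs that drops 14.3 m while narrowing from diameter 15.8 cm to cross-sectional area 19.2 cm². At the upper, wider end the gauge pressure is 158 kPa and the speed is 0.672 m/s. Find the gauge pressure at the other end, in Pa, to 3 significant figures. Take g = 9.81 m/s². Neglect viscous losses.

Mass conservation (A₁v₁ = A₂v₂) gives v₂ = 0.672 × 196/19.2 = 6.86 m/s.
Bernoulli: P₁ + ½ρv₁² + ρg h₁ = P₂ + ½ρv₂² + ρg h₂, so P₂ = P₁ + ½ρ(v₁² − v₂²) − ρg(h₂ − h₁).
P₂ = 158000 + ½·1000·(0.672² − 6.86²) − 1000·9.81·(−14.3) = 158000 + (-23300) − (-140000) = 275000 Pa.

P₂ = 275000 Pa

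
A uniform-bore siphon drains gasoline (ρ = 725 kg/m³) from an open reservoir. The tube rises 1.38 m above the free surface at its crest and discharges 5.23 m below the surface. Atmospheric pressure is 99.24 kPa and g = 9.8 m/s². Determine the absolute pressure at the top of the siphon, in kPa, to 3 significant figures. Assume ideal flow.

The outlet speed comes from Torricelli: v = √(2g·5.23) = 10.1 m/s.
With constant cross-section the crest speed equals v; applying Bernoulli from the surface up to the crest, P_top = P_atm − ½ρv² − ρg·h_top.
P_top = 99240 − ½·725·10.1² − 725·9.8·1.38 = 52300 Pa.

P_top ≈ 52.3 kPa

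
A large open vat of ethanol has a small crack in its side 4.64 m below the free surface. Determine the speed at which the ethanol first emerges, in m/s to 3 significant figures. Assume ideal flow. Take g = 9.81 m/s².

With the surface at rest and both surface and jet at atmospheric pressure, Bernoulli gives ρg h = ½ρv², so v = √(2gh) = √(2·9.81·4.64) = 9.54 m/s.

v ≈ 9.54 m/s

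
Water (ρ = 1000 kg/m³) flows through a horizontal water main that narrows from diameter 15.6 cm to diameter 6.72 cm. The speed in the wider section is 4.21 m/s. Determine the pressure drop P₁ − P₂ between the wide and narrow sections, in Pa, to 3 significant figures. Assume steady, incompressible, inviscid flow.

ΔP = 249000 Pa

By continuity, v₂ = v₁·A₁/A₂ = 4.21·(191/35.5) = 22.7 m/s.
With no height change, Bernoulli's equation is P₁ + ½ρv₁² = P₂ + ½ρv₂².
P₁ − P₂ = ½·1000·(22.7² − 4.21²) = ½·1000·497 = 249000 Pa.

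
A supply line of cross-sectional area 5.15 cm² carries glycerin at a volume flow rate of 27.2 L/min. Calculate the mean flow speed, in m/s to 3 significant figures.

v ≈ 0.880 m/s

Q = 27.2 L/min = 0.000453 m³/s.
v = Q/A = 0.000453 / 0.000515 = 0.880 m/s.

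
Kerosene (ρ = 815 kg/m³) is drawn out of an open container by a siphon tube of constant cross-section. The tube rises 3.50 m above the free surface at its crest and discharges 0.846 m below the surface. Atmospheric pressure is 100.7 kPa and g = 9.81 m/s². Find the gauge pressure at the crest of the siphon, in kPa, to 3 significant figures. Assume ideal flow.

Bernoulli surface→outlet gives ½v² = g·h_out, so v = √(2·9.81·0.846) = 4.07 m/s.
The bore is uniform, so the speed at the crest is the same v. Bernoulli surface→crest: P_atm = P_top + ½ρv² + ρg·h_top.
P_top = 100700 − ½·815·4.07² − 815·9.81·3.50 = 66000 Pa. So P_gauge = P_top − P_atm = -34700 Pa.

P_gauge ≈ -34.7 kPa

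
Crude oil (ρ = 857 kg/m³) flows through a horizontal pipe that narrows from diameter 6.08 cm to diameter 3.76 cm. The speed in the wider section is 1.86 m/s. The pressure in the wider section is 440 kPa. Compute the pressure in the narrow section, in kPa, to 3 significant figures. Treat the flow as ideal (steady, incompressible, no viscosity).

P₂ = 431 kPa

Mass conservation (A₁v₁ = A₂v₂) gives v₂ = 1.86 × 29.0/11.1 = 4.86 m/s.
Bernoulli (h₁ = h₂): P₁ − P₂ = ½ρ(v₂² − v₁²).
P₂ = P₁ − ½ρ(v₂² − v₁²) = 440000 − ½·857·(4.86² − 1.86²) = 440000 − 8650 = 431000 Pa.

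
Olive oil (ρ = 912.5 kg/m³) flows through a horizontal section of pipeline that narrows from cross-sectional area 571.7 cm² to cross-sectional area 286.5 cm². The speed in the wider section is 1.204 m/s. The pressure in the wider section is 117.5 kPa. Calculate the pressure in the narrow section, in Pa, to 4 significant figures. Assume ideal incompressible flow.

By continuity, v₂ = v₁·A₁/A₂ = 1.204·(571.7/286.5) = 2.403 m/s.
The pipe is horizontal, so Bernoulli reduces to P₁ + ½ρv₁² = P₂ + ½ρv₂².
P₂ = P₁ − ½ρ(v₂² − v₁²) = 117500 − ½·912.5·(2.403² − 1.204²) = 117500 − 1972 = 115500 Pa.

P₂ = 115500 Pa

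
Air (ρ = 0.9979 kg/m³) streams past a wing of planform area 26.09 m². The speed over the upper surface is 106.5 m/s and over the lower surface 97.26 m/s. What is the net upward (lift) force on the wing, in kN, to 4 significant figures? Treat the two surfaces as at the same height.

From P + ½ρv² = const at equal height, P_low − P_up = ½ρ(v_up² − v_low²).
ΔP = ½·0.9979·(106.5² − 97.26²) = 939.4 Pa.
Lift = ΔP · A = 939.4 × 26.09 = 24510 N.

F = 24.51 kN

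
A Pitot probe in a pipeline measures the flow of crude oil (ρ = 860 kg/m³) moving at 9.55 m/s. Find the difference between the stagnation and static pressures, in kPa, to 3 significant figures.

The dynamic pressure equals the rise in static pressure at the stagnation point: ΔP = ½ρv².
ΔP = ½·860·9.55² = 39200 Pa.

ΔP = 39.2 kPa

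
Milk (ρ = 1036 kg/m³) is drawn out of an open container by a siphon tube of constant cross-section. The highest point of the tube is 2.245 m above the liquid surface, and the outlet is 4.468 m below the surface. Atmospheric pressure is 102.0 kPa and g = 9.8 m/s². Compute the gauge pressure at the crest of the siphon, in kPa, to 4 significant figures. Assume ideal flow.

Bernoulli surface→outlet gives ½v² = g·h_out, so v = √(2·9.8·4.468) = 9.358 m/s.
Continuity keeps v the same throughout the tube; from surface to crest, P_atm + 0 = P_top + ½ρv² + ρg·h_top.
P_top = 102000 − ½·1036·9.358² − 1036·9.8·2.245 = 33840 Pa. So P_gauge = P_top − P_atm = -68160 Pa.

P_gauge ≈ -68.16 kPa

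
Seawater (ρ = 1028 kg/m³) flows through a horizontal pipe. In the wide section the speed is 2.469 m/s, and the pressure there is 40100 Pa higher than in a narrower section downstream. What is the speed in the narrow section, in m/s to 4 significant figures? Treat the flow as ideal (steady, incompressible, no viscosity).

Horizontal Bernoulli: P₁ + ½ρv₁² = P₂ + ½ρv₂², so v₂² = v₁² + 2(P₁ − P₂)/ρ.
v₂ = √(2.469² + 2·40100/1028) = √(6.096 + 78.02) = 9.171 m/s.

9.171 m/s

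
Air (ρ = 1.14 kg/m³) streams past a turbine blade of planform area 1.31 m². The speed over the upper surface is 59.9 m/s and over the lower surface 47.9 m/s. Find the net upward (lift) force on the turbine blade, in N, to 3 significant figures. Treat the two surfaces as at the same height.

With equal heights on the two surfaces, Bernoulli gives P_lower − P_upper = ½ρ(v_upper² − v_lower²).
ΔP = ½·1.14·(59.9² − 47.9²) = 737 Pa.
Lift = ΔP · A = 737 × 1.31 = 966 N.

F ≈ 966 N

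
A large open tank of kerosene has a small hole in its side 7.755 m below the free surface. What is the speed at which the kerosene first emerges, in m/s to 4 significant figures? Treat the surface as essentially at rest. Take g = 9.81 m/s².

Torricelli's result v = √(2gh) gives v = √(2·9.81·7.755) = 12.34 m/s.

12.34 m/s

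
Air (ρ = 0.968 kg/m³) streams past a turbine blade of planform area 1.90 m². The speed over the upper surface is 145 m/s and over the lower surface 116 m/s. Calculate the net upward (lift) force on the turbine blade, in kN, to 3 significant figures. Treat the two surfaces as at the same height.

F ≈ 6.96 kN

From P + ½ρv² = const at equal height, P_low − P_up = ½ρ(v_up² − v_low²).
ΔP = ½·0.968·(145² − 116²) = 3660 Pa.
Lift = ΔP · A = 3660 × 1.90 = 6960 N.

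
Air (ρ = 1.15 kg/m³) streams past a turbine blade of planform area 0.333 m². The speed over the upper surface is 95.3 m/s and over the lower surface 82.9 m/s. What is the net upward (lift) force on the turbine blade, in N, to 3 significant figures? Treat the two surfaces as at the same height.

The faster flow above has the lower pressure; Bernoulli (same height) gives ΔP = ½ρ(v_up² − v_low²).
ΔP = ½·1.15·(95.3² − 82.9²) = 1270 Pa.
Lift = ΔP · A = 1270 × 0.333 = 423 N.

F = 423 N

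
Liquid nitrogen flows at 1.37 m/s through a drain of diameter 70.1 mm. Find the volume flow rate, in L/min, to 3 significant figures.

Q = A·v = 0.00386 m² × 1.37 m/s = 0.00529 m³/s.
Converting: 0.00529 m³/s × 60000 = 317 L/min.

Q ≈ 317 L/min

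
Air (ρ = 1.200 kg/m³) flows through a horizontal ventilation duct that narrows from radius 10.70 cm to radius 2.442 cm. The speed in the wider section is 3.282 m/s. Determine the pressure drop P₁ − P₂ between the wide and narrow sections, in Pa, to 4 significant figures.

ΔP = 2376 Pa

Mass conservation (A₁v₁ = A₂v₂) gives v₂ = 3.282 × 359.7/18.73 = 63.01 m/s.
The pipe is horizontal, so Bernoulli reduces to P₁ + ½ρv₁² = P₂ + ½ρv₂².
P₁ − P₂ = ½·1.200·(63.01² − 3.282²) = ½·1.200·3960 = 2376 Pa.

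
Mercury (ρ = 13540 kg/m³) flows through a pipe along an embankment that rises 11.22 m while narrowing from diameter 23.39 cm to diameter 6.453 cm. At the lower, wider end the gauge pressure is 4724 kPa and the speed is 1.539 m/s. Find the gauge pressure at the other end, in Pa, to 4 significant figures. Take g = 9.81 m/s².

Continuity gives A₁v₁ = A₂v₂, so v₂ = (429.7 cm²)/(32.70 cm²) × 1.539 m/s = 20.22 m/s.
Bernoulli: P₁ + ½ρv₁² + ρg h₁ = P₂ + ½ρv₂² + ρg h₂, so P₂ = P₁ + ½ρ(v₁² − v₂²) − ρg(h₂ − h₁).
P₂ = 4724000 + ½·13540·(1.539² − 20.22²) − 13540·9.81·(+11.22) = 4724000 + (-2752000) − (1490000) = 481900 Pa.

P₂ ≈ 481900 Pa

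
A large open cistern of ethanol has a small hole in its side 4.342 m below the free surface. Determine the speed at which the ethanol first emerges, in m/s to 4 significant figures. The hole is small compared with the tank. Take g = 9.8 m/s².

Bernoulli from surface to hole (P equal, v_surface ≈ 0): v = √(2gh) = √(2×9.8×4.342) = 9.225 m/s.

9.225 m/s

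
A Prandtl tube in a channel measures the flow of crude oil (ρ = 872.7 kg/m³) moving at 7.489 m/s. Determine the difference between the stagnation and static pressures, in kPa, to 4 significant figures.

24.47 kPa

Bernoulli between the free stream and the stagnation point: ½ρv² = P_stag − P_static.
ΔP = ½·872.7·7.489² = 24470 Pa.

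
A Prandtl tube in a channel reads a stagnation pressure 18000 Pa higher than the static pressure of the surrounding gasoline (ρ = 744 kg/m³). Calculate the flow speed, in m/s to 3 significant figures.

The dynamic pressure equals the rise in static pressure at the stagnation point: ΔP = ½ρv².
v = √(2ΔP/ρ) = √(2·18000/744) = 6.96 m/s.

v ≈ 6.96 m/s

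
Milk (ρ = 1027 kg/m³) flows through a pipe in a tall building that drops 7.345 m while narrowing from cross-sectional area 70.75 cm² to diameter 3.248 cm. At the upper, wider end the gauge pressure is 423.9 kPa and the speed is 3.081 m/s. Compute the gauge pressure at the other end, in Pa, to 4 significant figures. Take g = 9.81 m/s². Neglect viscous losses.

Continuity gives A₁v₁ = A₂v₂, so v₂ = (70.75 cm²)/(8.286 cm²) × 3.081 m/s = 26.31 m/s.
Energy conservation along the streamline gives P₂ = P₁ − ½ρ(v₂² − v₁²) − ρg(h₂ − h₁).
P₂ = 423900 + ½·1027·(3.081² − 26.31²) − 1027·9.81·(−7.345) = 423900 + (-350500) − (-74000) = 147400 Pa.

P₂ ≈ 147400 Pa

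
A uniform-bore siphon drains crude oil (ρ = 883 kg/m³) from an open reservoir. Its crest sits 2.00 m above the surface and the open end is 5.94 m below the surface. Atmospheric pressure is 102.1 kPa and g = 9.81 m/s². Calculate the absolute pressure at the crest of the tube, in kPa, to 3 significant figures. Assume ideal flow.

P_top = 33.3 kPa

Bernoulli surface→outlet gives ½v² = g·h_out, so v = √(2·9.81·5.94) = 10.8 m/s.
With constant cross-section the crest speed equals v; applying Bernoulli from the surface up to the crest, P_top = P_atm − ½ρv² − ρg·h_top.
P_top = 102100 − ½·883·10.8² − 883·9.81·2.00 = 33300 Pa.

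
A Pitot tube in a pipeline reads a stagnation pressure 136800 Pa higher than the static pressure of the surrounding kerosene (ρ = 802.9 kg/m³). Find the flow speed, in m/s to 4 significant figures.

At the stagnation point the flow is brought to rest, so Bernoulli gives P_stag − P_static = ½ρv².
v = √(2ΔP/ρ) = √(2·136800/802.9) = 18.46 m/s.

v = 18.46 m/s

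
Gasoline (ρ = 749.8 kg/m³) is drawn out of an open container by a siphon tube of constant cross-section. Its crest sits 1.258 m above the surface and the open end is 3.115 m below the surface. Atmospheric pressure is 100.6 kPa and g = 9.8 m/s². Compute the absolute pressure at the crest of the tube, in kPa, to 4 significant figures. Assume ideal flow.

The outlet speed comes from Torricelli: v = √(2g·3.115) = 7.814 m/s.
With constant cross-section the crest speed equals v; applying Bernoulli from the surface up to the crest, P_top = P_atm − ½ρv² − ρg·h_top.
P_top = 100600 − ½·749.8·7.814² − 749.8·9.8·1.258 = 68470 Pa.

P_top ≈ 68.47 kPa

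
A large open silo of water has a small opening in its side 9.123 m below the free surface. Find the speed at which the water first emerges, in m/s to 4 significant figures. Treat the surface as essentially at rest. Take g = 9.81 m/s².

v ≈ 13.38 m/s

With the surface at rest and both surface and jet at atmospheric pressure, Bernoulli gives ρg h = ½ρv², so v = √(2gh) = √(2·9.81·9.123) = 13.38 m/s.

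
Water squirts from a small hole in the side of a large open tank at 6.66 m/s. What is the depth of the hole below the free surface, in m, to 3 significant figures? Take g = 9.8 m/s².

Torricelli: v = √(2gh), so h = v²/(2g).
h = 6.66²/(2·9.8) = 44.4/19.60 = 2.26 m.

h ≈ 2.26 m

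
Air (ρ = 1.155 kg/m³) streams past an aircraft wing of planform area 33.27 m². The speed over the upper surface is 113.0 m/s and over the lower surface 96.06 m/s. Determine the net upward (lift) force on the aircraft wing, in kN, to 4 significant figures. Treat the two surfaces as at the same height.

68.04 kN

The faster flow above has the lower pressure; Bernoulli (same height) gives ΔP = ½ρ(v_up² − v_low²).
ΔP = ½·1.155·(113.0² − 96.06²) = 2045 Pa.
Lift = ΔP · A = 2045 × 33.27 = 68040 N.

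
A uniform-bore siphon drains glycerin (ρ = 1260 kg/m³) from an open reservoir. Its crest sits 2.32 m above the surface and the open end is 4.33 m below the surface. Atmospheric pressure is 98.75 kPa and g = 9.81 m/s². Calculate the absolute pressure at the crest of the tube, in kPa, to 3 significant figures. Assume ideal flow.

Bernoulli surface→outlet gives ½v² = g·h_out, so v = √(2·9.81·4.33) = 9.22 m/s.
The bore is uniform, so the speed at the crest is the same v. Bernoulli surface→crest: P_atm = P_top + ½ρv² + ρg·h_top.
P_top = 98750 − ½·1260·9.22² − 1260·9.81·2.32 = 16600 Pa.

P_top ≈ 16.6 kPa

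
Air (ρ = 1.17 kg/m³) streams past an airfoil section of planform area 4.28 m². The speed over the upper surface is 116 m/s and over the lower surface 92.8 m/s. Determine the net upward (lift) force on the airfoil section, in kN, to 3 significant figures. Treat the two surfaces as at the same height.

12.1 kN

With equal heights on the two surfaces, Bernoulli gives P_lower − P_upper = ½ρ(v_upper² − v_lower²).
ΔP = ½·1.17·(116² − 92.8²) = 2830 Pa.
Lift = ΔP · A = 2830 × 4.28 = 12100 N.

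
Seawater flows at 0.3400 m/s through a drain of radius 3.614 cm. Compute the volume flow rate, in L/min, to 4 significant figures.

Q = A·v = 0.004103 m² × 0.3400 m/s = 0.001395 m³/s.
Converting: 0.001395 m³/s × 60000 = 83.71 L/min.

Q ≈ 83.71 L/min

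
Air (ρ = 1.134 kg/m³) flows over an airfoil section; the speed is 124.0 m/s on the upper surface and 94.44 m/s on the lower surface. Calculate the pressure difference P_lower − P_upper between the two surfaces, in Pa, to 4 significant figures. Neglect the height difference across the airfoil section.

Bernoulli (same height): P_lower − P_upper = ½ρ(v_upper² − v_lower²).
ΔP = ½·1.134·(124.0² − 94.44²) = 3661 Pa.

ΔP ≈ 3661 Pa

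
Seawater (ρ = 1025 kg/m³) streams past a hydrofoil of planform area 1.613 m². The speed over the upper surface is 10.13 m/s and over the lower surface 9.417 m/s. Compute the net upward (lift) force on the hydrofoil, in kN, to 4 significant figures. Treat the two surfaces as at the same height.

F ≈ 11.52 kN

The faster flow above has the lower pressure; Bernoulli (same height) gives ΔP = ½ρ(v_up² − v_low²).
ΔP = ½·1025·(10.13² − 9.417²) = 7143 Pa.
Lift = ΔP · A = 7143 × 1.613 = 11520 N.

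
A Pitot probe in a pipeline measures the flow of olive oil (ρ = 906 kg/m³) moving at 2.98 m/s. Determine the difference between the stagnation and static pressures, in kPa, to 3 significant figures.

ΔP = 4.02 kPa

Bernoulli between the free stream and the stagnation point: ½ρv² = P_stag − P_static.
ΔP = ½·906·2.98² = 4020 Pa.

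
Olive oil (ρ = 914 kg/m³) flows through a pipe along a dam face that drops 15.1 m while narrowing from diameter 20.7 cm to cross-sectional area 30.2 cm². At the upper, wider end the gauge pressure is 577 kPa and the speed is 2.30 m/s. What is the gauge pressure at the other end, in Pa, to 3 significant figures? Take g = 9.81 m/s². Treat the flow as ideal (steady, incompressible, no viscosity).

Continuity gives A₁v₁ = A₂v₂, so v₂ = (337 cm²)/(30.2 cm²) × 2.30 m/s = 25.6 m/s.
Applying Bernoulli between the two ends and solving for P₂: P₂ = P₁ + ½ρ(v₁² − v₂²) − ρgΔh.
P₂ = 577000 + ½·914·(2.30² − 25.6²) − 914·9.81·(−15.1) = 577000 + (-298000) − (-135000) = 415000 Pa.

P₂ = 415000 Pa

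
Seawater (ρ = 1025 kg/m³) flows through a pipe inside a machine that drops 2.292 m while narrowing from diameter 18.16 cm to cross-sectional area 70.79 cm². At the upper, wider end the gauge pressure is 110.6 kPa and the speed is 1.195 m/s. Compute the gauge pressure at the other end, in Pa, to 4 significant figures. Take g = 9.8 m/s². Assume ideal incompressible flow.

P₂ ≈ 124600 Pa

The volume flow rate is constant, so v₂ = (A₁/A₂)v₁ = (259.0/70.79)·1.195 = 4.372 m/s.
Applying Bernoulli between the two ends and solving for P₂: P₂ = P₁ + ½ρ(v₁² − v₂²) − ρgΔh.
P₂ = 110600 + ½·1025·(1.195² − 4.372²) − 1025·9.8·(−2.292) = 110600 + (-9066) − (-23020) = 124600 Pa.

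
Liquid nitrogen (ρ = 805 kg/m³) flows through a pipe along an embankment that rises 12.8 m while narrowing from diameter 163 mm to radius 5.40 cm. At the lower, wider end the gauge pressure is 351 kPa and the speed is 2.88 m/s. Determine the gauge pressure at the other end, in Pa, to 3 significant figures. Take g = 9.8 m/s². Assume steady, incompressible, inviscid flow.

By continuity, v₂ = v₁·A₁/A₂ = 2.88·(209/91.6) = 6.56 m/s.
Applying Bernoulli between the two ends and solving for P₂: P₂ = P₁ + ½ρ(v₁² − v₂²) − ρgΔh.
P₂ = 351000 + ½·805·(2.88² − 6.56²) − 805·9.8·(+12.8) = 351000 + (-14000) − (101000) = 236000 Pa.

P₂ ≈ 236000 Pa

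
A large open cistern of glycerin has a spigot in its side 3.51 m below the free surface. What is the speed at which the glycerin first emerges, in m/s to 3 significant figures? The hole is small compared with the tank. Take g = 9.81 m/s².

Bernoulli from surface to hole (P equal, v_surface ≈ 0): v = √(2gh) = √(2×9.81×3.51) = 8.30 m/s.

v ≈ 8.30 m/s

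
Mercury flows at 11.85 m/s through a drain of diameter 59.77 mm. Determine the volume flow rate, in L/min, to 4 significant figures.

Q = A·v = 0.002806 m² × 11.85 m/s = 0.03325 m³/s.
Converting: 0.03325 m³/s × 60000 = 1995 L/min.

1995 L/min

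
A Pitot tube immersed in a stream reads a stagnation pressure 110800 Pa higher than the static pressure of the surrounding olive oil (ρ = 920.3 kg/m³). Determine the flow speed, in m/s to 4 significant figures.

v ≈ 15.52 m/s

Bernoulli between the free stream and the stagnation point: ½ρv² = P_stag − P_static.
v = √(2ΔP/ρ) = √(2·110800/920.3) = 15.52 m/s.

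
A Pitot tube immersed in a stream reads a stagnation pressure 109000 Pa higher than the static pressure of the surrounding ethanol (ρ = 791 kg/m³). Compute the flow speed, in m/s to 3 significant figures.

v ≈ 16.6 m/s

At the stagnation point the flow is brought to rest, so Bernoulli gives P_stag − P_static = ½ρv².
v = √(2ΔP/ρ) = √(2·109000/791) = 16.6 m/s.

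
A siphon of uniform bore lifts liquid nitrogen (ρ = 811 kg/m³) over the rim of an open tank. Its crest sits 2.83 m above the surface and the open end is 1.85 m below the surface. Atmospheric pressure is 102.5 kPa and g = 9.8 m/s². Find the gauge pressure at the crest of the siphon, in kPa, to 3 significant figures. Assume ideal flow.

P_gauge = -37.2 kPa

From the surface to the outlet (both open to atmosphere, surface at rest): v = √(2g·h_out) = √(2·9.8·1.85) = 6.02 m/s.
The bore is uniform, so the speed at the crest is the same v. Bernoulli surface→crest: P_atm = P_top + ½ρv² + ρg·h_top.
P_top = 102500 − ½·811·6.02² − 811·9.8·2.83 = 65300 Pa. So P_gauge = P_top − P_atm = -37200 Pa.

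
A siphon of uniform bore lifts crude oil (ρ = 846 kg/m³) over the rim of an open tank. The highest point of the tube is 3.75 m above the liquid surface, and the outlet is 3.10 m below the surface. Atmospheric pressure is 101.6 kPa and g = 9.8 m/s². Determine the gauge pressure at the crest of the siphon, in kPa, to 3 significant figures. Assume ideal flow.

P_gauge ≈ -56.8 kPa

From the surface to the outlet (both open to atmosphere, surface at rest): v = √(2g·h_out) = √(2·9.8·3.10) = 7.79 m/s.
The bore is uniform, so the speed at the crest is the same v. Bernoulli surface→crest: P_atm = P_top + ½ρv² + ρg·h_top.
P_top = 101600 − ½·846·7.79² − 846·9.8·3.75 = 44800 Pa. So P_gauge = P_top − P_atm = -56800 Pa.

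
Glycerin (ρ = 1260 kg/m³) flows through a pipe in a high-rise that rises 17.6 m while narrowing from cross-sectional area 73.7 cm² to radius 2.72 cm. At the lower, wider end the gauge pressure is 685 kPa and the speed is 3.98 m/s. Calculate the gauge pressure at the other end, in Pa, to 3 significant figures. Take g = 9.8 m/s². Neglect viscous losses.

Continuity gives A₁v₁ = A₂v₂, so v₂ = (73.7 cm²)/(23.2 cm²) × 3.98 m/s = 12.6 m/s.
Bernoulli: P₁ + ½ρv₁² + ρg h₁ = P₂ + ½ρv₂² + ρg h₂, so P₂ = P₁ + ½ρ(v₁² − v₂²) − ρg(h₂ − h₁).
P₂ = 685000 + ½·1260·(3.98² − 12.6²) − 1260·9.8·(+17.6) = 685000 + (-90400) − (217000) = 377000 Pa.

P₂ ≈ 377000 Pa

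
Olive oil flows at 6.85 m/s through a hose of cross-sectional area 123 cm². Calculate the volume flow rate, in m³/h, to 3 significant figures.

Q = 303 m³/h

Q = A·v = 0.0123 m² × 6.85 m/s = 0.0843 m³/s.
Converting: 0.0843 m³/s × 3600 = 303 m³/h.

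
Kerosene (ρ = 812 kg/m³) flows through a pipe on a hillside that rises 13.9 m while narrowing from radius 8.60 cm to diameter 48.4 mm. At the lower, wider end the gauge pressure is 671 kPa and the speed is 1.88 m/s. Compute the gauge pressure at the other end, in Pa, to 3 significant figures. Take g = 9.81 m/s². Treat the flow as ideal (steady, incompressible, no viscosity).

333000 Pa

Continuity gives A₁v₁ = A₂v₂, so v₂ = (232 cm²)/(18.4 cm²) × 1.88 m/s = 23.7 m/s.
Applying Bernoulli between the two ends and solving for P₂: P₂ = P₁ + ½ρ(v₁² − v₂²) − ρgΔh.
P₂ = 671000 + ½·812·(1.88² − 23.7²) − 812·9.81·(+13.9) = 671000 + (-227000) − (111000) = 333000 Pa.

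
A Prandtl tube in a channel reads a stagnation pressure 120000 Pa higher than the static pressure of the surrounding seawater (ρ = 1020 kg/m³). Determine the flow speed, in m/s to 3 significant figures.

At the stagnation point the flow is brought to rest, so Bernoulli gives P_stag − P_static = ½ρv².
v = √(2ΔP/ρ) = √(2·120000/1020) = 15.3 m/s.

v ≈ 15.3 m/s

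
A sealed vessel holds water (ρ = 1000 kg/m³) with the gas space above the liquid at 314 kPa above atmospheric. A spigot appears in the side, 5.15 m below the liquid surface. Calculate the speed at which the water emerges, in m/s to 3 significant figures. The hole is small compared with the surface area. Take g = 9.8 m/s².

v ≈ 27.0 m/s

Take point 1 at the surface (v₁ ≈ 0) and point 2 at the hole (at atmospheric pressure). Bernoulli: P₁ + ρg h = P_atm + ½ρv₂².
With P₁ − P_atm = 314000 Pa, v₂ = √(2gh + 2ΔP/ρ) = √(2·9.8·5.15 + 2·314000/1000) = 27.0 m/s.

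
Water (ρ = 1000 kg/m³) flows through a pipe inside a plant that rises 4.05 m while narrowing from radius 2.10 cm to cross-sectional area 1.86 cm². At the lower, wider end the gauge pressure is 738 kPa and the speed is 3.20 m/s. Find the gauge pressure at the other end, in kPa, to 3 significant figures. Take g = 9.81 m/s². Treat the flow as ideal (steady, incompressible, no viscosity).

Mass conservation (A₁v₁ = A₂v₂) gives v₂ = 3.20 × 13.9/1.86 = 23.8 m/s.
Energy conservation along the streamline gives P₂ = P₁ − ½ρ(v₂² − v₁²) − ρg(h₂ − h₁).
P₂ = 738000 + ½·1000·(3.20² − 23.8²) − 1000·9.81·(+4.05) = 738000 + (-279000) − (39700) = 419000 Pa.

P₂ ≈ 419 kPa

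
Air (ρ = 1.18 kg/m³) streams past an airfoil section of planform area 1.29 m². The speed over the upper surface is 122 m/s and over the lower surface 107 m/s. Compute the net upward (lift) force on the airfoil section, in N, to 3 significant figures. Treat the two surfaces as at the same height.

2610 N

With equal heights on the two surfaces, Bernoulli gives P_lower − P_upper = ½ρ(v_upper² − v_lower²).
ΔP = ½·1.18·(122² − 107²) = 2030 Pa.
Lift = ΔP · A = 2030 × 1.29 = 2610 N.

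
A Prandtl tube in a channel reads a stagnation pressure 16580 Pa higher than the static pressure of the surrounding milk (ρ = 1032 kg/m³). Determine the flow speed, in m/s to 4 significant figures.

Bernoulli between the free stream and the stagnation point: ½ρv² = P_stag − P_static.
v = √(2ΔP/ρ) = √(2·16580/1032) = 5.668 m/s.

v = 5.668 m/s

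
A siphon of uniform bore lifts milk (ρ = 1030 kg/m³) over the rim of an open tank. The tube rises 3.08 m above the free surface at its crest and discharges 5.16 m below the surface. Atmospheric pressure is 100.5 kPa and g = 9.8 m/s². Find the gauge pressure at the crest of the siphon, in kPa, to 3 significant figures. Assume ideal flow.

From the surface to the outlet (both open to atmosphere, surface at rest): v = √(2g·h_out) = √(2·9.8·5.16) = 10.1 m/s.
Continuity keeps v the same throughout the tube; from surface to crest, P_atm + 0 = P_top + ½ρv² + ρg·h_top.
P_top = 100500 − ½·1030·10.1² − 1030·9.8·3.08 = 17300 Pa. So P_gauge = P_top − P_atm = -83200 Pa.

P_gauge = -83.2 kPa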